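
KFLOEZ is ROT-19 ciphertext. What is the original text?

K(10): 10−19=-9≡17 → R
F(5): 5−19=-14≡12 → M
L(11): 11−19=-8≡18 → S
O(14): 14−19=-5≡21 → V
E(4): 4−19=-15≡11 → L
Z(25): 25−19=6 → G

RMSVLG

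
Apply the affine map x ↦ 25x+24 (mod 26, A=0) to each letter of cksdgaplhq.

c(2): 25·2+24=74≡22 → w
k(10): 25·10+24=274≡14 → o
s(18): 25·18+24=474≡6 → g
d(3): 25·3+24=99≡21 → v
g(6): 25·6+24=174≡18 → s
a(0): 25·0+24=24 → y
p(15): 25·15+24=399≡9 → j
l(11): 25·11+24=299≡13 → n
h(7): 25·7+24=199≡17 → r
q(16): 25·16+24=424≡8 → i

wogvsyjnri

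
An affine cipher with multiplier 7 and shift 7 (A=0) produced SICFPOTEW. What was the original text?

The inverse of 7 mod 26 is 15, since 7·15=105≡1. Apply D(y)=15·(y−7) mod 26:
S(18): 15·(18−7)=165≡9 → J
I(8): 15·(8−7)=15 → P
C(2): 15·(2−7)=-75≡3 → D
F(5): 15·(5−7)=-30≡22 → W
P(15): 15·(15−7)=120≡16 → Q
O(14): 15·(14−7)=105≡1 → B
T(19): 15·(19−7)=180≡24 → Y
E(4): 15·(4−7)=-45≡7 → H
W(22): 15·(22−7)=225≡17 → R

JPDWQBYHR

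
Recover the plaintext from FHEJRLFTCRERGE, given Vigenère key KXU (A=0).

VKKZURVWIHHXWH

Repeat the key across the ciphertext: KXUKXUKXUKXUKX
F(5)−K(10): -5≡21 → V
H(7)−X(23): -16≡10 → K
E(4)−U(20): -16≡10 → K
J(9)−K(10): -1≡25 → Z
R(17)−X(23): -6≡20 → U
L(11)−U(20): -9≡17 → R
F(5)−K(10): -5≡21 → V
T(19)−X(23): -4≡22 → W
C(2)−U(20): -18≡8 → I
R(17)−K(10): 7 → H
E(4)−X(23): -19≡7 → H
R(17)−U(20): -3≡23 → X
G(6)−K(10): -4≡22 → W
E(4)−X(23): -19≡7 → H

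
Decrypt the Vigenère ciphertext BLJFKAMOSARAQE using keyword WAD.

Repeat the key across the ciphertext: WADWADWADWADWA
B(1)−W(22): -21≡5 → F
L(11)−A(0): 11 → L
J(9)−D(3): 6 → G
F(5)−W(22): -17≡9 → J
K(10)−A(0): 10 → K
A(0)−D(3): -3≡23 → X
M(12)−W(22): -10≡16 → Q
O(14)−A(0): 14 → O
S(18)−D(3): 15 → P
A(0)−W(22): -22≡4 → E
R(17)−A(0): 17 → R
A(0)−D(3): -3≡23 → X
Q(16)−W(22): -6≡20 → U
E(4)−A(0): 4 → E

FLGJKXQOPERXUE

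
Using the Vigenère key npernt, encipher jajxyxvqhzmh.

Repeat the key across the message: nperntnpernt
j(9)+n(13): 22 → w
a(0)+p(15): 15 → p
j(9)+e(4): 13 → n
x(23)+r(17): 40≡14 → o
y(24)+n(13): 37≡11 → l
x(23)+t(19): 42≡16 → q
v(21)+n(13): 34≡8 → i
q(16)+p(15): 31≡5 → f
h(7)+e(4): 11 → l
z(25)+r(17): 42≡16 → q
m(12)+n(13): 25 → z
h(7)+t(19): 26≡0 → a

wpnolqiflqza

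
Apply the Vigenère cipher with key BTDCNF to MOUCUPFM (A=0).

NHXEHUGF

Repeat the key across the message: BTDCNFBT
M(12)+B(1): 13 → N
O(14)+T(19): 33≡7 → H
U(20)+D(3): 23 → X
C(2)+C(2): 4 → E
U(20)+N(13): 33≡7 → H
P(15)+F(5): 20 → U
F(5)+B(1): 6 → G
M(12)+T(19): 31≡5 → F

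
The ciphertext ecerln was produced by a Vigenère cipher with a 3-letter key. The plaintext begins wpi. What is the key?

Subtract each crib letter from the matching ciphertext letter (mod 26):
e(4)−w(22)=-18≡8 → i
c(2)−p(15)=-13≡13 → n
e(4)−i(8)=-4≡22 → w

inw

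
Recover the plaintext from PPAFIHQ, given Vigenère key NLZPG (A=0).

CEBQCUF

Repeat the key across the ciphertext: NLZPGNL
P(15)−N(13): 2 → C
P(15)−L(11): 4 → E
A(0)−Z(25): -25≡1 → B
F(5)−P(15): -10≡16 → Q
I(8)−G(6): 2 → C
H(7)−N(13): -6≡20 → U
Q(16)−L(11): 5 → F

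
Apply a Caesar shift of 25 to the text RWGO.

R(17): 17+25=42≡16 → Q
W(22): 22+25=47≡21 → V
G(6): 6+25=31≡5 → F
O(14): 14+25=39≡13 → N

QVFN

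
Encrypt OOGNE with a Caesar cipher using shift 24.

MMELC

O(14): 14+24=38≡12 → M
O(14): 14+24=38≡12 → M
G(6): 6+24=30≡4 → E
N(13): 13+24=37≡11 → L
E(4): 4+24=28≡2 → C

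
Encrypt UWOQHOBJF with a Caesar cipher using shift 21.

PRJLCJWEA

U(20): 20+21=41≡15 → P
W(22): 22+21=43≡17 → R
O(14): 14+21=35≡9 → J
Q(16): 16+21=37≡11 → L
H(7): 7+21=28≡2 → C
O(14): 14+21=35≡9 → J
B(1): 1+21=22 → W
J(9): 9+21=30≡4 → E
F(5): 5+21=26≡0 → A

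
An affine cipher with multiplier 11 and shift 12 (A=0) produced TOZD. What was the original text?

The inverse of 11 mod 26 is 19, since 11·19=209≡1. Apply D(y)=19·(y−12) mod 26:
T(19): 19·(19−12)=133≡3 → D
O(14): 19·(14−12)=38≡12 → M
Z(25): 19·(25−12)=247≡13 → N
D(3): 19·(3−12)=-171≡11 → L

DMNL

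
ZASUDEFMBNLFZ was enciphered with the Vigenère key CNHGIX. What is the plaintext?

XNLOVHDZUHDIX

Repeat the key across the ciphertext: CNHGIXCNHGIXC
Z(25)−C(2): 23 → X
A(0)−N(13): -13≡13 → N
S(18)−H(7): 11 → L
U(20)−G(6): 14 → O
D(3)−I(8): -5≡21 → V
E(4)−X(23): -19≡7 → H
F(5)−C(2): 3 → D
M(12)−N(13): -1≡25 → Z
B(1)−H(7): -6≡20 → U
N(13)−G(6): 7 → H
L(11)−I(8): 3 → D
F(5)−X(23): -18≡8 → I
Z(25)−C(2): 23 → X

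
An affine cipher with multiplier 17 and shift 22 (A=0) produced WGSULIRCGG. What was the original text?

AWMGHQPIWW

The inverse of 17 mod 26 is 23, since 17·23=391≡1. Apply D(y)=23·(y−22) mod 26:
W(22): 23·(22−22)=0 → A
G(6): 23·(6−22)=-368≡22 → W
S(18): 23·(18−22)=-92≡12 → M
U(20): 23·(20−22)=-46≡6 → G
L(11): 23·(11−22)=-253≡7 → H
I(8): 23·(8−22)=-322≡16 → Q
R(17): 23·(17−22)=-115≡15 → P
C(2): 23·(2−22)=-460≡8 → I
G(6): 23·(6−22)=-368≡22 → W
G(6): 23·(6−22)=-368≡22 → W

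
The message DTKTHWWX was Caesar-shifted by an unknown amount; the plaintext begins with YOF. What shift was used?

5

From the crib: D(3)−Y(24)=-21≡5, so the shift is 5.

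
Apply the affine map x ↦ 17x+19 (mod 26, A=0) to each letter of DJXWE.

D(3): 17·3+19=70≡18 → S
J(9): 17·9+19=172≡16 → Q
X(23): 17·23+19=410≡20 → U
W(22): 17·22+19=393≡3 → D
E(4): 17·4+19=87≡9 → J

SQUDJ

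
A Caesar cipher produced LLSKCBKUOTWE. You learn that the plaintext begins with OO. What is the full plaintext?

From the crib: L(11)−O(14)=-3≡23, so the shift is 23.
Subtract 23 from each ciphertext letter:
L(11): 11−23=-12≡14 → O
L(11): 11−23=-12≡14 → O
S(18): 18−23=-5≡21 → V
K(10): 10−23=-13≡13 → N
C(2): 2−23=-21≡5 → F
B(1): 1−23=-22≡4 → E
K(10): 10−23=-13≡13 → N
U(20): 20−23=-3≡23 → X
O(14): 14−23=-9≡17 → R
T(19): 19−23=-4≡22 → W
W(22): 22−23=-1≡25 → Z
E(4): 4−23=-19≡7 → H

OOVNFENXRWZH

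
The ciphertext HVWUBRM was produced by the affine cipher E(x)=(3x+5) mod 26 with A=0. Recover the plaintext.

SOXFQEL

The inverse of 3 mod 26 is 9, since 3·9=27≡1. Apply D(y)=9·(y−5) mod 26:
H(7): 9·(7−5)=18 → S
V(21): 9·(21−5)=144≡14 → O
W(22): 9·(22−5)=153≡23 → X
U(20): 9·(20−5)=135≡5 → F
B(1): 9·(1−5)=-36≡16 → Q
R(17): 9·(17−5)=108≡4 → E
M(12): 9·(12−5)=63≡11 → L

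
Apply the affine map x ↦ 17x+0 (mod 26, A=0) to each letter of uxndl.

cbnzf

u(20): 17·20+0=340≡2 → c
x(23): 17·23+0=391≡1 → b
n(13): 17·13+0=221≡13 → n
d(3): 17·3+0=51≡25 → z
l(11): 17·11+0=187≡5 → f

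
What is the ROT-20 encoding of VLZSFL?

PFTMZF

V(21): 21+20=41≡15 → P
L(11): 11+20=31≡5 → F
Z(25): 25+20=45≡19 → T
S(18): 18+20=38≡12 → M
F(5): 5+20=25 → Z
L(11): 11+20=31≡5 → F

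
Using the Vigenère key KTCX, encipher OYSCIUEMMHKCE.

Repeat the key across the message: KTCXKTCXKTCXK
O(14)+K(10): 24 → Y
Y(24)+T(19): 43≡17 → R
S(18)+C(2): 20 → U
C(2)+X(23): 25 → Z
I(8)+K(10): 18 → S
U(20)+T(19): 39≡13 → N
E(4)+C(2): 6 → G
M(12)+X(23): 35≡9 → J
M(12)+K(10): 22 → W
H(7)+T(19): 26≡0 → A
K(10)+C(2): 12 → M
C(2)+X(23): 25 → Z
E(4)+K(10): 14 → O

YRUZSNGJWAMZO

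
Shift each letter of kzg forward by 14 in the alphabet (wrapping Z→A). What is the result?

ynu

k(10): 10+14=24 → y
z(25): 25+14=39≡13 → n
g(6): 6+14=20 → u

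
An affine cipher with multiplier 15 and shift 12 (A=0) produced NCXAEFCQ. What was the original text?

The inverse of 15 mod 26 is 7, since 15·7=105≡1. Apply D(y)=7·(y−12) mod 26:
N(13): 7·(13−12)=7 → H
C(2): 7·(2−12)=-70≡8 → I
X(23): 7·(23−12)=77≡25 → Z
A(0): 7·(0−12)=-84≡20 → U
E(4): 7·(4−12)=-56≡22 → W
F(5): 7·(5−12)=-49≡3 → D
C(2): 7·(2−12)=-70≡8 → I
Q(16): 7·(16−12)=28≡2 → C

HIZUWDIC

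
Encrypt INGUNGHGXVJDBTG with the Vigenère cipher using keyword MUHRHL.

Repeat the key across the message: MUHRHLMUHRHLMUH
I(8)+M(12): 20 → U
N(13)+U(20): 33≡7 → H
G(6)+H(7): 13 → N
U(20)+R(17): 37≡11 → L
N(13)+H(7): 20 → U
G(6)+L(11): 17 → R
H(7)+M(12): 19 → T
G(6)+U(20): 26≡0 → A
X(23)+H(7): 30≡4 → E
V(21)+R(17): 38≡12 → M
J(9)+H(7): 16 → Q
D(3)+L(11): 14 → O
B(1)+M(12): 13 → N
T(19)+U(20): 39≡13 → N
G(6)+H(7): 13 → N

UHNLURTAEMQONNN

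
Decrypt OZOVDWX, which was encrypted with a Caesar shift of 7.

O(14): 14−7=7 → H
Z(25): 25−7=18 → S
O(14): 14−7=7 → H
V(21): 21−7=14 → O
D(3): 3−7=-4≡22 → W
W(22): 22−7=15 → P
X(23): 23−7=16 → Q

HSHOWPQ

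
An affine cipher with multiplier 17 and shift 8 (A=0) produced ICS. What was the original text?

The inverse of 17 mod 26 is 23, since 17·23=391≡1. Apply D(y)=23·(y−8) mod 26:
I(8): 23·(8−8)=0 → A
C(2): 23·(2−8)=-138≡18 → S
S(18): 23·(18−8)=230≡22 → W

ASW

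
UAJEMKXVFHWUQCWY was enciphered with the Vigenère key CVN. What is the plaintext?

SFWCRXVASFBHOHJW

Repeat the key across the ciphertext: CVNCVNCVNCVNCVNC
U(20)−C(2): 18 → S
A(0)−V(21): -21≡5 → F
J(9)−N(13): -4≡22 → W
E(4)−C(2): 2 → C
M(12)−V(21): -9≡17 → R
K(10)−N(13): -3≡23 → X
X(23)−C(2): 21 → V
V(21)−V(21): 0 → A
F(5)−N(13): -8≡18 → S
H(7)−C(2): 5 → F
W(22)−V(21): 1 → B
U(20)−N(13): 7 → H
Q(16)−C(2): 14 → O
C(2)−V(21): -19≡7 → H
W(22)−N(13): 9 → J
Y(24)−C(2): 22 → W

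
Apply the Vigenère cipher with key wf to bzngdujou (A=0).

Repeat the key across the message: wfwfwfwfw
b(1)+w(22): 23 → x
z(25)+f(5): 30≡4 → e
n(13)+w(22): 35≡9 → j
g(6)+f(5): 11 → l
d(3)+w(22): 25 → z
u(20)+f(5): 25 → z
j(9)+w(22): 31≡5 → f
o(14)+f(5): 19 → t
u(20)+w(22): 42≡16 → q

xejlzzftq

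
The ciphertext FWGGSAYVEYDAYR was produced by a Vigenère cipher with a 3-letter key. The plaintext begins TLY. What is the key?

MLI

Subtract each crib letter from the matching ciphertext letter (mod 26):
F(5)−T(19)=-14≡12 → M
W(22)−L(11)=11 → L
G(6)−Y(24)=-18≡8 → I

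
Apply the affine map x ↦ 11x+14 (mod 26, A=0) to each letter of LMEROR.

FQGTMT

L(11): 11·11+14=135≡5 → F
M(12): 11·12+14=146≡16 → Q
E(4): 11·4+14=58≡6 → G
R(17): 11·17+14=201≡19 → T
O(14): 11·14+14=168≡12 → M
R(17): 11·17+14=201≡19 → T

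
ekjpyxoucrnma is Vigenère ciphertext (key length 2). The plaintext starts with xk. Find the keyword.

ha

Subtract each crib letter from the matching ciphertext letter (mod 26):
e(4)−x(23)=-19≡7 → h
k(10)−k(10)=0 → a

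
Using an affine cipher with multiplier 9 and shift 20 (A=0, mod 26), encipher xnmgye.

thywce

x(23): 9·23+20=227≡19 → t
n(13): 9·13+20=137≡7 → h
m(12): 9·12+20=128≡24 → y
g(6): 9·6+20=74≡22 → w
y(24): 9·24+20=236≡2 → c
e(4): 9·4+20=56≡4 → e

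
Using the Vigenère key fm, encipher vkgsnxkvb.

awlesjphg

Repeat the key across the message: fmfmfmfmf
v(21)+f(5): 26≡0 → a
k(10)+m(12): 22 → w
g(6)+f(5): 11 → l
s(18)+m(12): 30≡4 → e
n(13)+f(5): 18 → s
x(23)+m(12): 35≡9 → j
k(10)+f(5): 15 → p
v(21)+m(12): 33≡7 → h
b(1)+f(5): 6 → g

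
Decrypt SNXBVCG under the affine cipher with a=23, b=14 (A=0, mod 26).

QJXNPEU

The inverse of 23 mod 26 is 17, since 23·17=391≡1. Apply D(y)=17·(y−14) mod 26:
S(18): 17·(18−14)=68≡16 → Q
N(13): 17·(13−14)=-17≡9 → J
X(23): 17·(23−14)=153≡23 → X
B(1): 17·(1−14)=-221≡13 → N
V(21): 17·(21−14)=119≡15 → P
C(2): 17·(2−14)=-204≡4 → E
G(6): 17·(6−14)=-136≡20 → U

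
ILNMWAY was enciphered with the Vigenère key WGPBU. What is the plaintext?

Repeat the key across the ciphertext: WGPBUWG
I(8)−W(22): -14≡12 → M
L(11)−G(6): 5 → F
N(13)−P(15): -2≡24 → Y
M(12)−B(1): 11 → L
W(22)−U(20): 2 → C
A(0)−W(22): -22≡4 → E
Y(24)−G(6): 18 → S

MFYLCES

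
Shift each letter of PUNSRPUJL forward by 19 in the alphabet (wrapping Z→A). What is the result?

P(15): 15+19=34≡8 → I
U(20): 20+19=39≡13 → N
N(13): 13+19=32≡6 → G
S(18): 18+19=37≡11 → L
R(17): 17+19=36≡10 → K
P(15): 15+19=34≡8 → I
U(20): 20+19=39≡13 → N
J(9): 9+19=28≡2 → C
L(11): 11+19=30≡4 → E

INGLKINCE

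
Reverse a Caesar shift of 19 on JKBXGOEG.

J(9): 9−19=-10≡16 → Q
K(10): 10−19=-9≡17 → R
B(1): 1−19=-18≡8 → I
X(23): 23−19=4 → E
G(6): 6−19=-13≡13 → N
O(14): 14−19=-5≡21 → V
E(4): 4−19=-15≡11 → L
G(6): 6−19=-13≡13 → N

QRIENVLN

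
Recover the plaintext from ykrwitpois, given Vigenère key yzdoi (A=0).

aloiavqluk

Repeat the key across the ciphertext: yzdoiyzdoi
y(24)−y(24): 0 → a
k(10)−z(25): -15≡11 → l
r(17)−d(3): 14 → o
w(22)−o(14): 8 → i
i(8)−i(8): 0 → a
t(19)−y(24): -5≡21 → v
p(15)−z(25): -10≡16 → q
o(14)−d(3): 11 → l
i(8)−o(14): -6≡20 → u
s(18)−i(8): 10 → k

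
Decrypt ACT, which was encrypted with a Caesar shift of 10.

A(0): 0−10=-10≡16 → Q
C(2): 2−10=-8≡18 → S
T(19): 19−10=9 → J

QSJ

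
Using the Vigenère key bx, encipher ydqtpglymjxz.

zarqqdmvngyw

Repeat the key across the message: bxbxbxbxbxbx
y(24)+b(1): 25 → z
d(3)+x(23): 26≡0 → a
q(16)+b(1): 17 → r
t(19)+x(23): 42≡16 → q
p(15)+b(1): 16 → q
g(6)+x(23): 29≡3 → d
l(11)+b(1): 12 → m
y(24)+x(23): 47≡21 → v
m(12)+b(1): 13 → n
j(9)+x(23): 32≡6 → g
x(23)+b(1): 24 → y
z(25)+x(23): 48≡22 → w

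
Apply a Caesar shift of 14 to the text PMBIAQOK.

DAPWOECY

P(15): 15+14=29≡3 → D
M(12): 12+14=26≡0 → A
B(1): 1+14=15 → P
I(8): 8+14=22 → W
A(0): 0+14=14 → O
Q(16): 16+14=30≡4 → E
O(14): 14+14=28≡2 → C
K(10): 10+14=24 → Y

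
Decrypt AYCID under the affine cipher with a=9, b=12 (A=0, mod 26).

QKWOZ

The inverse of 9 mod 26 is 3, since 9·3=27≡1. Apply D(y)=3·(y−12) mod 26:
A(0): 3·(0−12)=-36≡16 → Q
Y(24): 3·(24−12)=36≡10 → K
C(2): 3·(2−12)=-30≡22 → W
I(8): 3·(8−12)=-12≡14 → O
D(3): 3·(3−12)=-27≡25 → Z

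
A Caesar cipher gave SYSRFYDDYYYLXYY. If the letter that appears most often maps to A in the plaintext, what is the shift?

24

The most frequent ciphertext letter is Y (appears 7 times).
Y is position 24; A is position 0.
Shift = 24.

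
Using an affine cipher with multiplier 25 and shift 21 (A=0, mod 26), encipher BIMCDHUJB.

UNJTSOBMU

B(1): 25·1+21=46≡20 → U
I(8): 25·8+21=221≡13 → N
M(12): 25·12+21=321≡9 → J
C(2): 25·2+21=71≡19 → T
D(3): 25·3+21=96≡18 → S
H(7): 25·7+21=196≡14 → O
U(20): 25·20+21=521≡1 → B
J(9): 25·9+21=246≡12 → M
B(1): 25·1+21=46≡20 → U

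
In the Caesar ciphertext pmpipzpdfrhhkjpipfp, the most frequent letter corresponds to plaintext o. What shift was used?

The most frequent ciphertext letter is p (appears 7 times).
p is position 15; o is position 14.
Shift = 1.

1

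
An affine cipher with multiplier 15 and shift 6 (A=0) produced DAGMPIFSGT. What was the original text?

The inverse of 15 mod 26 is 7, since 15·7=105≡1. Apply D(y)=7·(y−6) mod 26:
D(3): 7·(3−6)=-21≡5 → F
A(0): 7·(0−6)=-42≡10 → K
G(6): 7·(6−6)=0 → A
M(12): 7·(12−6)=42≡16 → Q
P(15): 7·(15−6)=63≡11 → L
I(8): 7·(8−6)=14 → O
F(5): 7·(5−6)=-7≡19 → T
S(18): 7·(18−6)=84≡6 → G
G(6): 7·(6−6)=0 → A
T(19): 7·(19−6)=91≡13 → N

FKAQLOTGAN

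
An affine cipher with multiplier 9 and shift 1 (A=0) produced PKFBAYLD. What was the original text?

QBMAXREG

The inverse of 9 mod 26 is 3, since 9·3=27≡1. Apply D(y)=3·(y−1) mod 26:
P(15): 3·(15−1)=42≡16 → Q
K(10): 3·(10−1)=27≡1 → B
F(5): 3·(5−1)=12 → M
B(1): 3·(1−1)=0 → A
A(0): 3·(0−1)=-3≡23 → X
Y(24): 3·(24−1)=69≡17 → R
L(11): 3·(11−1)=30≡4 → E
D(3): 3·(3−1)=6 → G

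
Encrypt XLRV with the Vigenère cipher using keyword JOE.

Repeat the key across the message: JOEJ
X(23)+J(9): 32≡6 → G
L(11)+O(14): 25 → Z
R(17)+E(4): 21 → V
V(21)+J(9): 30≡4 → E

GZVE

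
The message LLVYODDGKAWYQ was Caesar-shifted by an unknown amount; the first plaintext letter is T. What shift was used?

From the crib: L(11)−T(19)=-8≡18, so the shift is 18.

18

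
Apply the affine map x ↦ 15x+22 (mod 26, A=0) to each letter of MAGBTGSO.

UWILVIGY

M(12): 15·12+22=202≡20 → U
A(0): 15·0+22=22 → W
G(6): 15·6+22=112≡8 → I
B(1): 15·1+22=37≡11 → L
T(19): 15·19+22=307≡21 → V
G(6): 15·6+22=112≡8 → I
S(18): 15·18+22=292≡6 → G
O(14): 15·14+22=232≡24 → Y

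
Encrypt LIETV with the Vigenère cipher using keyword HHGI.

SPKBC

Repeat the key across the message: HHGIH
L(11)+H(7): 18 → S
I(8)+H(7): 15 → P
E(4)+G(6): 10 → K
T(19)+I(8): 27≡1 → B
V(21)+H(7): 28≡2 → C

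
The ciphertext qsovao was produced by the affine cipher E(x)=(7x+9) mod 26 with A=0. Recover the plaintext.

bfxyvx

The inverse of 7 mod 26 is 15, since 7·15=105≡1. Apply D(y)=15·(y−9) mod 26:
q(16): 15·(16−9)=105≡1 → b
s(18): 15·(18−9)=135≡5 → f
o(14): 15·(14−9)=75≡23 → x
v(21): 15·(21−9)=180≡24 → y
a(0): 15·(0−9)=-135≡21 → v
o(14): 15·(14−9)=75≡23 → x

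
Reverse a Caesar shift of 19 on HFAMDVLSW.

OMHTKCSZD

H(7): 7−19=-12≡14 → O
F(5): 5−19=-14≡12 → M
A(0): 0−19=-19≡7 → H
M(12): 12−19=-7≡19 → T
D(3): 3−19=-16≡10 → K
V(21): 21−19=2 → C
L(11): 11−19=-8≡18 → S
S(18): 18−19=-1≡25 → Z
W(22): 22−19=3 → D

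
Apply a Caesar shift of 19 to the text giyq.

zbrj

g(6): 6+19=25 → z
i(8): 8+19=27≡1 → b
y(24): 24+19=43≡17 → r
q(16): 16+19=35≡9 → j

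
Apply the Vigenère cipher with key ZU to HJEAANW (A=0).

GDDUZHV

Repeat the key across the message: ZUZUZUZ
H(7)+Z(25): 32≡6 → G
J(9)+U(20): 29≡3 → D
E(4)+Z(25): 29≡3 → D
A(0)+U(20): 20 → U
A(0)+Z(25): 25 → Z
N(13)+U(20): 33≡7 → H
W(22)+Z(25): 47≡21 → V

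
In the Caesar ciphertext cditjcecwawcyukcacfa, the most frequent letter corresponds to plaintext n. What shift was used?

The most frequent ciphertext letter is c (appears 6 times).
c is position 2; n is position 13.
Shift = -11≡15.

15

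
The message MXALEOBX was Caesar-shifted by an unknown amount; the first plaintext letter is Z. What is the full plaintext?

ZKNYRBOK

From the crib: M(12)−Z(25)=-13≡13, so the shift is 13.
Subtract 13 from each ciphertext letter:
M(12): 12−13=-1≡25 → Z
X(23): 23−13=10 → K
A(0): 0−13=-13≡13 → N
L(11): 11−13=-2≡24 → Y
E(4): 4−13=-9≡17 → R
O(14): 14−13=1 → B
B(1): 1−13=-12≡14 → O
X(23): 23−13=10 → K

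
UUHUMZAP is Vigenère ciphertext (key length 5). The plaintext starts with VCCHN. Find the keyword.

Subtract each crib letter from the matching ciphertext letter (mod 26):
U(20)−V(21)=-1≡25 → Z
U(20)−C(2)=18 → S
H(7)−C(2)=5 → F
U(20)−H(7)=13 → N
M(12)−N(13)=-1≡25 → Z

ZSFNZ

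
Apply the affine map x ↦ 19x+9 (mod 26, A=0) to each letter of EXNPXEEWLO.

HEWIEHHLKP

E(4): 19·4+9=85≡7 → H
X(23): 19·23+9=446≡4 → E
N(13): 19·13+9=256≡22 → W
P(15): 19·15+9=294≡8 → I
X(23): 19·23+9=446≡4 → E
E(4): 19·4+9=85≡7 → H
E(4): 19·4+9=85≡7 → H
W(22): 19·22+9=427≡11 → L
L(11): 19·11+9=218≡10 → K
O(14): 19·14+9=275≡15 → P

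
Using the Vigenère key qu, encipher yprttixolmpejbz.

Repeat the key across the message: quququququququq
y(24)+q(16): 40≡14 → o
p(15)+u(20): 35≡9 → j
r(17)+q(16): 33≡7 → h
t(19)+u(20): 39≡13 → n
t(19)+q(16): 35≡9 → j
i(8)+u(20): 28≡2 → c
x(23)+q(16): 39≡13 → n
o(14)+u(20): 34≡8 → i
l(11)+q(16): 27≡1 → b
m(12)+u(20): 32≡6 → g
p(15)+q(16): 31≡5 → f
e(4)+u(20): 24 → y
j(9)+q(16): 25 → z
b(1)+u(20): 21 → v
z(25)+q(16): 41≡15 → p

ojhnjcnibgfyzvp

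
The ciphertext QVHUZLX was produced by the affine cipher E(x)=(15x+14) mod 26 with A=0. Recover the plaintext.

The inverse of 15 mod 26 is 7, since 15·7=105≡1. Apply D(y)=7·(y−14) mod 26:
Q(16): 7·(16−14)=14 → O
V(21): 7·(21−14)=49≡23 → X
H(7): 7·(7−14)=-49≡3 → D
U(20): 7·(20−14)=42≡16 → Q
Z(25): 7·(25−14)=77≡25 → Z
L(11): 7·(11−14)=-21≡5 → F
X(23): 7·(23−14)=63≡11 → L

OXDQZFL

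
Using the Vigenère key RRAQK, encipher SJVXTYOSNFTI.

Repeat the key across the message: RRAQKRRAQKRR
S(18)+R(17): 35≡9 → J
J(9)+R(17): 26≡0 → A
V(21)+A(0): 21 → V
X(23)+Q(16): 39≡13 → N
T(19)+K(10): 29≡3 → D
Y(24)+R(17): 41≡15 → P
O(14)+R(17): 31≡5 → F
S(18)+A(0): 18 → S
N(13)+Q(16): 29≡3 → D
F(5)+K(10): 15 → P
T(19)+R(17): 36≡10 → K
I(8)+R(17): 25 → Z

JAVNDPFSDPKZ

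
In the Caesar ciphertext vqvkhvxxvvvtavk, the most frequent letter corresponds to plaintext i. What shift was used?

13

The most frequent ciphertext letter is v (appears 7 times).
v is position 21; i is position 8.
Shift = 13.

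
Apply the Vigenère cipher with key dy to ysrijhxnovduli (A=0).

bqugmfalrtgsog

Repeat the key across the message: dydydydydydydy
y(24)+d(3): 27≡1 → b
s(18)+y(24): 42≡16 → q
r(17)+d(3): 20 → u
i(8)+y(24): 32≡6 → g
j(9)+d(3): 12 → m
h(7)+y(24): 31≡5 → f
x(23)+d(3): 26≡0 → a
n(13)+y(24): 37≡11 → l
o(14)+d(3): 17 → r
v(21)+y(24): 45≡19 → t
d(3)+d(3): 6 → g
u(20)+y(24): 44≡18 → s
l(11)+d(3): 14 → o
i(8)+y(24): 32≡6 → g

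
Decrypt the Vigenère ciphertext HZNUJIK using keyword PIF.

Repeat the key across the ciphertext: PIFPIFP
H(7)−P(15): -8≡18 → S
Z(25)−I(8): 17 → R
N(13)−F(5): 8 → I
U(20)−P(15): 5 → F
J(9)−I(8): 1 → B
I(8)−F(5): 3 → D
K(10)−P(15): -5≡21 → V

SRIFBDV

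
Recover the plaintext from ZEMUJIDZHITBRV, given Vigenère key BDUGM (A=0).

Repeat the key across the ciphertext: BDUGMBDUGMBDUG
Z(25)−B(1): 24 → Y
E(4)−D(3): 1 → B
M(12)−U(20): -8≡18 → S
U(20)−G(6): 14 → O
J(9)−M(12): -3≡23 → X
I(8)−B(1): 7 → H
D(3)−D(3): 0 → A
Z(25)−U(20): 5 → F
H(7)−G(6): 1 → B
I(8)−M(12): -4≡22 → W
T(19)−B(1): 18 → S
B(1)−D(3): -2≡24 → Y
R(17)−U(20): -3≡23 → X
V(21)−G(6): 15 → P

YBSOXHAFBWSYXP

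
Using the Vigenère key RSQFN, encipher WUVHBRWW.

NMLMOIOM

Repeat the key across the message: RSQFNRSQ
W(22)+R(17): 39≡13 → N
U(20)+S(18): 38≡12 → M
V(21)+Q(16): 37≡11 → L
H(7)+F(5): 12 → M
B(1)+N(13): 14 → O
R(17)+R(17): 34≡8 → I
W(22)+S(18): 40≡14 → O
W(22)+Q(16): 38≡12 → M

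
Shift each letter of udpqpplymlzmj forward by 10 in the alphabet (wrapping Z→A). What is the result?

enzazzviwvjwt

u(20): 20+10=30≡4 → e
d(3): 3+10=13 → n
p(15): 15+10=25 → z
q(16): 16+10=26≡0 → a
p(15): 15+10=25 → z
p(15): 15+10=25 → z
l(11): 11+10=21 → v
y(24): 24+10=34≡8 → i
m(12): 12+10=22 → w
l(11): 11+10=21 → v
z(25): 25+10=35≡9 → j
m(12): 12+10=22 → w
j(9): 9+10=19 → t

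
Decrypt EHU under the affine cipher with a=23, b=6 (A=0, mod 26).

SRE

The inverse of 23 mod 26 is 17, since 23·17=391≡1. Apply D(y)=17·(y−6) mod 26:
E(4): 17·(4−6)=-34≡18 → S
H(7): 17·(7−6)=17 → R
U(20): 17·(20−6)=238≡4 → E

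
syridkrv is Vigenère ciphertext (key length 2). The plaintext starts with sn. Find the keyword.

al

Subtract each crib letter from the matching ciphertext letter (mod 26):
s(18)−s(18)=0 → a
y(24)−n(13)=11 → l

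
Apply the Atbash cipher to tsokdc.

t(19) → g(6)
s(18) → h(7)
o(14) → l(11)
k(10) → p(15)
d(3) → w(22)
c(2) → x(23)

ghlpwx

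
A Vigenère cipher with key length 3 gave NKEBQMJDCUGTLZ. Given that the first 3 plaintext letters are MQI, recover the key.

BUW

Subtract each crib letter from the matching ciphertext letter (mod 26):
N(13)−M(12)=1 → B
K(10)−Q(16)=-6≡20 → U
E(4)−I(8)=-4≡22 → W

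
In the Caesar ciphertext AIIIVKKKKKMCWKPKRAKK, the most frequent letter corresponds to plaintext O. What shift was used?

22

The most frequent ciphertext letter is K (appears 9 times).
K is position 10; O is position 14.
Shift = -4≡22.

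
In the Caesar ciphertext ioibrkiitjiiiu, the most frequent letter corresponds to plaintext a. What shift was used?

8

The most frequent ciphertext letter is i (appears 7 times).
i is position 8; a is position 0.
Shift = 8.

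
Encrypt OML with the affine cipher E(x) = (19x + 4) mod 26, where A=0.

O(14): 19·14+4=270≡10 → K
M(12): 19·12+4=232≡24 → Y
L(11): 19·11+4=213≡5 → F

KYF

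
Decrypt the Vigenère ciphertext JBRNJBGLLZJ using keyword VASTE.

OBZUFGGTSVO

Repeat the key across the ciphertext: VASTEVASTEV
J(9)−V(21): -12≡14 → O
B(1)−A(0): 1 → B
R(17)−S(18): -1≡25 → Z
N(13)−T(19): -6≡20 → U
J(9)−E(4): 5 → F
B(1)−V(21): -20≡6 → G
G(6)−A(0): 6 → G
L(11)−S(18): -7≡19 → T
L(11)−T(19): -8≡18 → S
Z(25)−E(4): 21 → V
J(9)−V(21): -12≡14 → O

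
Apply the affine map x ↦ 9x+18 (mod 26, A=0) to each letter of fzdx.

f(5): 9·5+18=63≡11 → l
z(25): 9·25+18=243≡9 → j
d(3): 9·3+18=45≡19 → t
x(23): 9·23+18=225≡17 → r

ljtr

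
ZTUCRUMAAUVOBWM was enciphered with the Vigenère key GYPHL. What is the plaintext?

TVFVGOOLTJPQMPB

Repeat the key across the ciphertext: GYPHLGYPHLGYPHL
Z(25)−G(6): 19 → T
T(19)−Y(24): -5≡21 → V
U(20)−P(15): 5 → F
C(2)−H(7): -5≡21 → V
R(17)−L(11): 6 → G
U(20)−G(6): 14 → O
M(12)−Y(24): -12≡14 → O
A(0)−P(15): -15≡11 → L
A(0)−H(7): -7≡19 → T
U(20)−L(11): 9 → J
V(21)−G(6): 15 → P
O(14)−Y(24): -10≡16 → Q
B(1)−P(15): -14≡12 → M
W(22)−H(7): 15 → P
M(12)−L(11): 1 → B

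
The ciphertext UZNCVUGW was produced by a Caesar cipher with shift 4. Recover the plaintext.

QVJYRQCS

U(20): 20−4=16 → Q
Z(25): 25−4=21 → V
N(13): 13−4=9 → J
C(2): 2−4=-2≡24 → Y
V(21): 21−4=17 → R
U(20): 20−4=16 → Q
G(6): 6−4=2 → C
W(22): 22−4=18 → S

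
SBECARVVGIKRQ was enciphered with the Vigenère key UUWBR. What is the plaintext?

YHIBJXBZFRQXU

Repeat the key across the ciphertext: UUWBRUUWBRUUW
S(18)−U(20): -2≡24 → Y
B(1)−U(20): -19≡7 → H
E(4)−W(22): -18≡8 → I
C(2)−B(1): 1 → B
A(0)−R(17): -17≡9 → J
R(17)−U(20): -3≡23 → X
V(21)−U(20): 1 → B
V(21)−W(22): -1≡25 → Z
G(6)−B(1): 5 → F
I(8)−R(17): -9≡17 → R
K(10)−U(20): -10≡16 → Q
R(17)−U(20): -3≡23 → X
Q(16)−W(22): -6≡20 → U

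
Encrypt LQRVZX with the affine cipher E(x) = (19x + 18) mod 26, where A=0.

L(11): 19·11+18=227≡19 → T
Q(16): 19·16+18=322≡10 → K
R(17): 19·17+18=341≡3 → D
V(21): 19·21+18=417≡1 → B
Z(25): 19·25+18=493≡25 → Z
X(23): 19·23+18=455≡13 → N

TKDBZN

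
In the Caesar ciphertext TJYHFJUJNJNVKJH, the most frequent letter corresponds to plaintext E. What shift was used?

5

The most frequent ciphertext letter is J (appears 5 times).
J is position 9; E is position 4.
Shift = 5.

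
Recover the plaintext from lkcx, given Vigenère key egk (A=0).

hest

Repeat the key across the ciphertext: egke
l(11)−e(4): 7 → h
k(10)−g(6): 4 → e
c(2)−k(10): -8≡18 → s
x(23)−e(4): 19 → t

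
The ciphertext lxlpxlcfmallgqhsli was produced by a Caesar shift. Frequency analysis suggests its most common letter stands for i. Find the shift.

3

The most frequent ciphertext letter is l (appears 6 times).
l is position 11; i is position 8.
Shift = 3.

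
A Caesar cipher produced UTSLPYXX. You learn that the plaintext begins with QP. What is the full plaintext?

QPOHLUTT

From the crib: U(20)−Q(16)=4, so the shift is 4.
Subtract 4 from each ciphertext letter:
U(20): 20−4=16 → Q
T(19): 19−4=15 → P
S(18): 18−4=14 → O
L(11): 11−4=7 → H
P(15): 15−4=11 → L
Y(24): 24−4=20 → U
X(23): 23−4=19 → T
X(23): 23−4=19 → T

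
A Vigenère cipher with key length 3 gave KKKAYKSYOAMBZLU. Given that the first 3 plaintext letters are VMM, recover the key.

Subtract each crib letter from the matching ciphertext letter (mod 26):
K(10)−V(21)=-11≡15 → P
K(10)−M(12)=-2≡24 → Y
K(10)−M(12)=-2≡24 → Y

PYY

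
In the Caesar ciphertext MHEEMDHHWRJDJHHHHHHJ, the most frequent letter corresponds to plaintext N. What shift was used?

The most frequent ciphertext letter is H (appears 9 times).
H is position 7; N is position 13.
Shift = -6≡20.

20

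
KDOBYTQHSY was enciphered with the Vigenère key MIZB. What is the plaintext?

YVPAMLRGGQ

Repeat the key across the ciphertext: MIZBMIZBMI
K(10)−M(12): -2≡24 → Y
D(3)−I(8): -5≡21 → V
O(14)−Z(25): -11≡15 → P
B(1)−B(1): 0 → A
Y(24)−M(12): 12 → M
T(19)−I(8): 11 → L
Q(16)−Z(25): -9≡17 → R
H(7)−B(1): 6 → G
S(18)−M(12): 6 → G
Y(24)−I(8): 16 → Q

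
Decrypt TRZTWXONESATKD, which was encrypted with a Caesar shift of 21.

YWEYBCTSJXFYPI

T(19): 19−21=-2≡24 → Y
R(17): 17−21=-4≡22 → W
Z(25): 25−21=4 → E
T(19): 19−21=-2≡24 → Y
W(22): 22−21=1 → B
X(23): 23−21=2 → C
O(14): 14−21=-7≡19 → T
N(13): 13−21=-8≡18 → S
E(4): 4−21=-17≡9 → J
S(18): 18−21=-3≡23 → X
A(0): 0−21=-21≡5 → F
T(19): 19−21=-2≡24 → Y
K(10): 10−21=-11≡15 → P
D(3): 3−21=-18≡8 → I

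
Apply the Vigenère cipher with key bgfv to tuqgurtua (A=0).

Repeat the key across the message: bgfvbgfvb
t(19)+b(1): 20 → u
u(20)+g(6): 26≡0 → a
q(16)+f(5): 21 → v
g(6)+v(21): 27≡1 → b
u(20)+b(1): 21 → v
r(17)+g(6): 23 → x
t(19)+f(5): 24 → y
u(20)+v(21): 41≡15 → p
a(0)+b(1): 1 → b

uavbvxypb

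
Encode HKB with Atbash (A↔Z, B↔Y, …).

H(7) → S(18)
K(10) → P(15)
B(1) → Y(24)

SPY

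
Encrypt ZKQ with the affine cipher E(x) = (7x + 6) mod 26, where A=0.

Z(25): 7·25+6=181≡25 → Z
K(10): 7·10+6=76≡24 → Y
Q(16): 7·16+6=118≡14 → O

ZYO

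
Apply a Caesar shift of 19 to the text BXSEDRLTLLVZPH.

B(1): 1+19=20 → U
X(23): 23+19=42≡16 → Q
S(18): 18+19=37≡11 → L
E(4): 4+19=23 → X
D(3): 3+19=22 → W
R(17): 17+19=36≡10 → K
L(11): 11+19=30≡4 → E
T(19): 19+19=38≡12 → M
L(11): 11+19=30≡4 → E
L(11): 11+19=30≡4 → E
V(21): 21+19=40≡14 → O
Z(25): 25+19=44≡18 → S
P(15): 15+19=34≡8 → I
H(7): 7+19=26≡0 → A

UQLXWKEMEEOSIA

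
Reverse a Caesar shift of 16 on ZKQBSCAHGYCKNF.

Z(25): 25−16=9 → J
K(10): 10−16=-6≡20 → U
Q(16): 16−16=0 → A
B(1): 1−16=-15≡11 → L
S(18): 18−16=2 → C
C(2): 2−16=-14≡12 → M
A(0): 0−16=-16≡10 → K
H(7): 7−16=-9≡17 → R
G(6): 6−16=-10≡16 → Q
Y(24): 24−16=8 → I
C(2): 2−16=-14≡12 → M
K(10): 10−16=-6≡20 → U
N(13): 13−16=-3≡23 → X
F(5): 5−16=-11≡15 → P

JUALCMKRQIMUXP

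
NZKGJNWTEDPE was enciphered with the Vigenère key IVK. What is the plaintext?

FEAYODOYUVUU

Repeat the key across the ciphertext: IVKIVKIVKIVK
N(13)−I(8): 5 → F
Z(25)−V(21): 4 → E
K(10)−K(10): 0 → A
G(6)−I(8): -2≡24 → Y
J(9)−V(21): -12≡14 → O
N(13)−K(10): 3 → D
W(22)−I(8): 14 → O
T(19)−V(21): -2≡24 → Y
E(4)−K(10): -6≡20 → U
D(3)−I(8): -5≡21 → V
P(15)−V(21): -6≡20 → U
E(4)−K(10): -6≡20 → U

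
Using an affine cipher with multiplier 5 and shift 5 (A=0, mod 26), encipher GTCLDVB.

G(6): 5·6+5=35≡9 → J
T(19): 5·19+5=100≡22 → W
C(2): 5·2+5=15 → P
L(11): 5·11+5=60≡8 → I
D(3): 5·3+5=20 → U
V(21): 5·21+5=110≡6 → G
B(1): 5·1+5=10 → K

JWPIUGK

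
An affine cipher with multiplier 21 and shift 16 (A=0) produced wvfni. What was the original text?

ezxlm

The inverse of 21 mod 26 is 5, since 21·5=105≡1. Apply D(y)=5·(y−16) mod 26:
w(22): 5·(22−16)=30≡4 → e
v(21): 5·(21−16)=25 → z
f(5): 5·(5−16)=-55≡23 → x
n(13): 5·(13−16)=-15≡11 → l
i(8): 5·(8−16)=-40≡12 → m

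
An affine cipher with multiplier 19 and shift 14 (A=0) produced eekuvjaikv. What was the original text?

uuiozxcmiz

The inverse of 19 mod 26 is 11, since 19·11=209≡1. Apply D(y)=11·(y−14) mod 26:
e(4): 11·(4−14)=-110≡20 → u
e(4): 11·(4−14)=-110≡20 → u
k(10): 11·(10−14)=-44≡8 → i
u(20): 11·(20−14)=66≡14 → o
v(21): 11·(21−14)=77≡25 → z
j(9): 11·(9−14)=-55≡23 → x
a(0): 11·(0−14)=-154≡2 → c
i(8): 11·(8−14)=-66≡12 → m
k(10): 11·(10−14)=-44≡8 → i
v(21): 11·(21−14)=77≡25 → z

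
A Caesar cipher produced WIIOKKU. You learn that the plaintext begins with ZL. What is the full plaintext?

ZLLRNNX

From the crib: W(22)−Z(25)=-3≡23, so the shift is 23.
Subtract 23 from each ciphertext letter:
W(22): 22−23=-1≡25 → Z
I(8): 8−23=-15≡11 → L
I(8): 8−23=-15≡11 → L
O(14): 14−23=-9≡17 → R
K(10): 10−23=-13≡13 → N
K(10): 10−23=-13≡13 → N
U(20): 20−23=-3≡23 → X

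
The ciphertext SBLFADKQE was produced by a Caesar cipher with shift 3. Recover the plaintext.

PYICXAHNB

S(18): 18−3=15 → P
B(1): 1−3=-2≡24 → Y
L(11): 11−3=8 → I
F(5): 5−3=2 → C
A(0): 0−3=-3≡23 → X
D(3): 3−3=0 → A
K(10): 10−3=7 → H
Q(16): 16−3=13 → N
E(4): 4−3=1 → B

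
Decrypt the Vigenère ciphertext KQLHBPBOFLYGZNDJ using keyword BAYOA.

JQNTBOBQRLXGBZDI

Repeat the key across the ciphertext: BAYOABAYOABAYOAB
K(10)−B(1): 9 → J
Q(16)−A(0): 16 → Q
L(11)−Y(24): -13≡13 → N
H(7)−O(14): -7≡19 → T
B(1)−A(0): 1 → B
P(15)−B(1): 14 → O
B(1)−A(0): 1 → B
O(14)−Y(24): -10≡16 → Q
F(5)−O(14): -9≡17 → R
L(11)−A(0): 11 → L
Y(24)−B(1): 23 → X
G(6)−A(0): 6 → G
Z(25)−Y(24): 1 → B
N(13)−O(14): -1≡25 → Z
D(3)−A(0): 3 → D
J(9)−B(1): 8 → I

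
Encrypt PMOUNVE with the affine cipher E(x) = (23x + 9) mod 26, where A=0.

P(15): 23·15+9=354≡16 → Q
M(12): 23·12+9=285≡25 → Z
O(14): 23·14+9=331≡19 → T
U(20): 23·20+9=469≡1 → B
N(13): 23·13+9=308≡22 → W
V(21): 23·21+9=492≡24 → Y
E(4): 23·4+9=101≡23 → X

QZTBWYX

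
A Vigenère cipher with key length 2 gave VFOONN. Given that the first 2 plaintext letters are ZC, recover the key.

Subtract each crib letter from the matching ciphertext letter (mod 26):
V(21)−Z(25)=-4≡22 → W
F(5)−C(2)=3 → D

WD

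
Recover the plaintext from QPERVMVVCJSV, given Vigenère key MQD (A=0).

EZBFFJJFZXCS

Repeat the key across the ciphertext: MQDMQDMQDMQD
Q(16)−M(12): 4 → E
P(15)−Q(16): -1≡25 → Z
E(4)−D(3): 1 → B
R(17)−M(12): 5 → F
V(21)−Q(16): 5 → F
M(12)−D(3): 9 → J
V(21)−M(12): 9 → J
V(21)−Q(16): 5 → F
C(2)−D(3): -1≡25 → Z
J(9)−M(12): -3≡23 → X
S(18)−Q(16): 2 → C
V(21)−D(3): 18 → S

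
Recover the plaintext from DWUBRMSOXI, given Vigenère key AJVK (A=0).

DNZRRDXEXZ

Repeat the key across the ciphertext: AJVKAJVKAJ
D(3)−A(0): 3 → D
W(22)−J(9): 13 → N
U(20)−V(21): -1≡25 → Z
B(1)−K(10): -9≡17 → R
R(17)−A(0): 17 → R
M(12)−J(9): 3 → D
S(18)−V(21): -3≡23 → X
O(14)−K(10): 4 → E
X(23)−A(0): 23 → X
I(8)−J(9): -1≡25 → Z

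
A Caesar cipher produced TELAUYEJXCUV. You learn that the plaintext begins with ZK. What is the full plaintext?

From the crib: T(19)−Z(25)=-6≡20, so the shift is 20.
Subtract 20 from each ciphertext letter:
T(19): 19−20=-1≡25 → Z
E(4): 4−20=-16≡10 → K
L(11): 11−20=-9≡17 → R
A(0): 0−20=-20≡6 → G
U(20): 20−20=0 → A
Y(24): 24−20=4 → E
E(4): 4−20=-16≡10 → K
J(9): 9−20=-11≡15 → P
X(23): 23−20=3 → D
C(2): 2−20=-18≡8 → I
U(20): 20−20=0 → A
V(21): 21−20=1 → B

ZKRGAEKPDIAB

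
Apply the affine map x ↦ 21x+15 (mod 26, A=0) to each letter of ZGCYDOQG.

ULFZAXNL

Z(25): 21·25+15=540≡20 → U
G(6): 21·6+15=141≡11 → L
C(2): 21·2+15=57≡5 → F
Y(24): 21·24+15=519≡25 → Z
D(3): 21·3+15=78≡0 → A
O(14): 21·14+15=309≡23 → X
Q(16): 21·16+15=351≡13 → N
G(6): 21·6+15=141≡11 → L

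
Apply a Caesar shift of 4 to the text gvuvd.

kzyzh

g(6): 6+4=10 → k
v(21): 21+4=25 → z
u(20): 20+4=24 → y
v(21): 21+4=25 → z
d(3): 3+4=7 → h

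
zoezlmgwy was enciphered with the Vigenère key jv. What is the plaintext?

qtvecrxbp

Repeat the key across the ciphertext: jvjvjvjvj
z(25)−j(9): 16 → q
o(14)−v(21): -7≡19 → t
e(4)−j(9): -5≡21 → v
z(25)−v(21): 4 → e
l(11)−j(9): 2 → c
m(12)−v(21): -9≡17 → r
g(6)−j(9): -3≡23 → x
w(22)−v(21): 1 → b
y(24)−j(9): 15 → p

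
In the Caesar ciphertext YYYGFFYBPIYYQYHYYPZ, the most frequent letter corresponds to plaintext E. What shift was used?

The most frequent ciphertext letter is Y (appears 9 times).
Y is position 24; E is position 4.
Shift = 20.

20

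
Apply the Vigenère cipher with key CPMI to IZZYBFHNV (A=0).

KOLGDUTVX

Repeat the key across the message: CPMICPMIC
I(8)+C(2): 10 → K
Z(25)+P(15): 40≡14 → O
Z(25)+M(12): 37≡11 → L
Y(24)+I(8): 32≡6 → G
B(1)+C(2): 3 → D
F(5)+P(15): 20 → U
H(7)+M(12): 19 → T
N(13)+I(8): 21 → V
V(21)+C(2): 23 → X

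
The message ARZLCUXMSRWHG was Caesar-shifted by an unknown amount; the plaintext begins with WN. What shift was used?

4

From the crib: A(0)−W(22)=-22≡4, so the shift is 4.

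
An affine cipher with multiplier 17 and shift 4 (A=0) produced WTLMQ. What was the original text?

The inverse of 17 mod 26 is 23, since 17·23=391≡1. Apply D(y)=23·(y−4) mod 26:
W(22): 23·(22−4)=414≡24 → Y
T(19): 23·(19−4)=345≡7 → H
L(11): 23·(11−4)=161≡5 → F
M(12): 23·(12−4)=184≡2 → C
Q(16): 23·(16−4)=276≡16 → Q

YHFCQ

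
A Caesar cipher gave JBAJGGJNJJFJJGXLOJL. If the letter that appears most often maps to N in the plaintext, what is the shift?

22

The most frequent ciphertext letter is J (appears 8 times).
J is position 9; N is position 13.
Shift = -4≡22.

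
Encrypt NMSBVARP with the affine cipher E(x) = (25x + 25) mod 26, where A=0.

MNHYEZIK

N(13): 25·13+25=350≡12 → M
M(12): 25·12+25=325≡13 → N
S(18): 25·18+25=475≡7 → H
B(1): 25·1+25=50≡24 → Y
V(21): 25·21+25=550≡4 → E
A(0): 25·0+25=25 → Z
R(17): 25·17+25=450≡8 → I
P(15): 25·15+25=400≡10 → K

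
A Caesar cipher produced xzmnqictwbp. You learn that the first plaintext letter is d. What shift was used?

From the crib: x(23)−d(3)=20, so the shift is 20.

20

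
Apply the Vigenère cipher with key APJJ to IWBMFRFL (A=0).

ILKVFGOU

Repeat the key across the message: APJJAPJJ
I(8)+A(0): 8 → I
W(22)+P(15): 37≡11 → L
B(1)+J(9): 10 → K
M(12)+J(9): 21 → V
F(5)+A(0): 5 → F
R(17)+P(15): 32≡6 → G
F(5)+J(9): 14 → O
L(11)+J(9): 20 → U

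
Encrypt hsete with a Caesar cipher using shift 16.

xiuju

h(7): 7+16=23 → x
s(18): 18+16=34≡8 → i
e(4): 4+16=20 → u
t(19): 19+16=35≡9 → j
e(4): 4+16=20 → u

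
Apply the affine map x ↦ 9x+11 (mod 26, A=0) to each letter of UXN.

U(20): 9·20+11=191≡9 → J
X(23): 9·23+11=218≡10 → K
N(13): 9·13+11=128≡24 → Y

JKY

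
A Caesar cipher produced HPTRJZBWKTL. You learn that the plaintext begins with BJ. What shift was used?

6

From the crib: H(7)−B(1)=6, so the shift is 6.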